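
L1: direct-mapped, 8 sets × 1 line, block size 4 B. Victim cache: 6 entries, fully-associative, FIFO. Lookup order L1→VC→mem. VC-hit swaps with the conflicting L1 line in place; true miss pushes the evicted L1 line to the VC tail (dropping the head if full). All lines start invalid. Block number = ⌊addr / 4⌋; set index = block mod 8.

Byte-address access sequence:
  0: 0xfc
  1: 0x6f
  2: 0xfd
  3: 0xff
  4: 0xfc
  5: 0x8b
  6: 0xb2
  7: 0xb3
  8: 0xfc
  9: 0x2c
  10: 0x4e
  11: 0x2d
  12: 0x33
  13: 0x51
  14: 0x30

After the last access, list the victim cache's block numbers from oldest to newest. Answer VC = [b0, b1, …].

0: 0xfc (blk 63, set 7) → MISS  vc=[]
1: 0x6f (blk 27, set 3) → MISS  vc=[]
2: 0xfd (blk 63, set 7) → L1-HIT  vc=[]
3: 0xff (blk 63, set 7) → L1-HIT  vc=[]
4: 0xfc (blk 63, set 7) → L1-HIT  vc=[]
5: 0x8b (blk 34, set 2) → MISS  vc=[]
6: 0xb2 (blk 44, set 4) → MISS  vc=[]
7: 0xb3 (blk 44, set 4) → L1-HIT  vc=[]
8: 0xfc (blk 63, set 7) → L1-HIT  vc=[]
9: 0x2c (blk 11, set 3) → MISS  vc=[27]
10: 0x4e (blk 19, set 3) → MISS  vc=[27, 11]
11: 0x2d (blk 11, set 3) → VC-HIT  vc=[27, 19]
12: 0x33 (blk 12, set 4) → MISS  vc=[27, 19, 44]
13: 0x51 (blk 20, set 4) → MISS  vc=[27, 19, 44, 12]
14: 0x30 (blk 12, set 4) → VC-HIT  vc=[27, 19, 44, 20]

VC = [27, 19, 44, 20]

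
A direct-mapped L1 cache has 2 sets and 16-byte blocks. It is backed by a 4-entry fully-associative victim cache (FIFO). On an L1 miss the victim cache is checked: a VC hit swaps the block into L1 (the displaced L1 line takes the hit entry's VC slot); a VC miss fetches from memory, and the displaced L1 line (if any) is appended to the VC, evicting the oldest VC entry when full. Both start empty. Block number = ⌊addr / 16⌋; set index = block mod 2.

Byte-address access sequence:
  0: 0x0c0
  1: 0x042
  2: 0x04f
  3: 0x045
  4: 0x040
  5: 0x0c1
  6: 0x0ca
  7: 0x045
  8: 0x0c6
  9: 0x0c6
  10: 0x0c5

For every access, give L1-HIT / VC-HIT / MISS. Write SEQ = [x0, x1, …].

SEQ = [MISS, MISS, L1-HIT, L1-HIT, L1-HIT, VC-HIT, L1-HIT, VC-HIT, VC-HIT, L1-HIT, L1-HIT]

  [0] addr=0xc0 blk=12 s=0: MISS | VC []
  [1] addr=0x42 blk=4 s=0: MISS | VC [12]
  [2] addr=0x4f blk=4 s=0: L1-HIT | VC [12]
  [3] addr=0x45 blk=4 s=0: L1-HIT | VC [12]
  [4] addr=0x40 blk=4 s=0: L1-HIT | VC [12]
  [5] addr=0xc1 blk=12 s=0: VC-HIT | VC [4]
  [6] addr=0xca blk=12 s=0: L1-HIT | VC [4]
  [7] addr=0x45 blk=4 s=0: VC-HIT | VC [12]
  [8] addr=0xc6 blk=12 s=0: VC-HIT | VC [4]
  [9] addr=0xc6 blk=12 s=0: L1-HIT | VC [4]
  [10] addr=0xc5 blk=12 s=0: L1-HIT | VC [4]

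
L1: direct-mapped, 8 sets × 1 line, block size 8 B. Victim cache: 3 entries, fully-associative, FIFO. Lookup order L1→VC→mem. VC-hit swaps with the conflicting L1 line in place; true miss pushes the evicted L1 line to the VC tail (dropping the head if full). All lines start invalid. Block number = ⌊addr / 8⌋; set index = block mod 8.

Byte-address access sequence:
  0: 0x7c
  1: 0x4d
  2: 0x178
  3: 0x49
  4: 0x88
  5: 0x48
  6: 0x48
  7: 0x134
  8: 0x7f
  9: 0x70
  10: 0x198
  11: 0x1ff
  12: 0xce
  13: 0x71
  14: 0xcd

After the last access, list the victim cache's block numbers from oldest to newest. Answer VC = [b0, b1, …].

VC = [38, 15, 9]

#0 0x7c→b15/s7 MISS; vc=[]
#1 0x4d→b9/s1 MISS; vc=[]
#2 0x178→b47/s7 MISS; vc=[15]
#3 0x49→b9/s1 L1-HIT; vc=[15]
#4 0x88→b17/s1 MISS; vc=[15,9]
#5 0x48→b9/s1 VC-HIT; vc=[15,17]
#6 0x48→b9/s1 L1-HIT; vc=[15,17]
#7 0x134→b38/s6 MISS; vc=[15,17]
#8 0x7f→b15/s7 VC-HIT; vc=[47,17]
#9 0x70→b14/s6 MISS; vc=[47,17,38]
#10 0x198→b51/s3 MISS; vc=[47,17,38]
#11 0x1ff→b63/s7 MISS; vc=[17,38,15]
#12 0xce→b25/s1 MISS; vc=[38,15,9]
#13 0x71→b14/s6 L1-HIT; vc=[38,15,9]
#14 0xcd→b25/s1 L1-HIT; vc=[38,15,9]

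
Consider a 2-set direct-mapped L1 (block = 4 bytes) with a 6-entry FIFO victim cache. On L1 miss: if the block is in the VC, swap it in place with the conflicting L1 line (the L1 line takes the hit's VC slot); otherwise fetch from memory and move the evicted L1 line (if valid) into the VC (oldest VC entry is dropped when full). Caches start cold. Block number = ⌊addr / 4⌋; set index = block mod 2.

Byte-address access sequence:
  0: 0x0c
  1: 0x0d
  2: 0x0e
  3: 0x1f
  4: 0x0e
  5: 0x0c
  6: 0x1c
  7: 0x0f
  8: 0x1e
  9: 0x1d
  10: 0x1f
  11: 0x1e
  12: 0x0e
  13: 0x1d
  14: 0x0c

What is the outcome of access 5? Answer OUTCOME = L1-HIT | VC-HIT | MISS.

0: 0xc (blk 3, set 1) → MISS  vc=[]
1: 0xd (blk 3, set 1) → L1-HIT  vc=[]
2: 0xe (blk 3, set 1) → L1-HIT  vc=[]
3: 0x1f (blk 7, set 1) → MISS  vc=[3]
4: 0xe (blk 3, set 1) → VC-HIT  vc=[7]
5: 0xc (blk 3, set 1) → L1-HIT  vc=[7]
6: 0x1c (blk 7, set 1) → VC-HIT  vc=[3]
7: 0xf (blk 3, set 1) → VC-HIT  vc=[7]
8: 0x1e (blk 7, set 1) → VC-HIT  vc=[3]
9: 0x1d (blk 7, set 1) → L1-HIT  vc=[3]
10: 0x1f (blk 7, set 1) → L1-HIT  vc=[3]
11: 0x1e (blk 7, set 1) → L1-HIT  vc=[3]
12: 0xe (blk 3, set 1) → VC-HIT  vc=[7]
13: 0x1d (blk 7, set 1) → VC-HIT  vc=[3]
14: 0xc (blk 3, set 1) → VC-HIT  vc=[7]

OUTCOME = L1-HIT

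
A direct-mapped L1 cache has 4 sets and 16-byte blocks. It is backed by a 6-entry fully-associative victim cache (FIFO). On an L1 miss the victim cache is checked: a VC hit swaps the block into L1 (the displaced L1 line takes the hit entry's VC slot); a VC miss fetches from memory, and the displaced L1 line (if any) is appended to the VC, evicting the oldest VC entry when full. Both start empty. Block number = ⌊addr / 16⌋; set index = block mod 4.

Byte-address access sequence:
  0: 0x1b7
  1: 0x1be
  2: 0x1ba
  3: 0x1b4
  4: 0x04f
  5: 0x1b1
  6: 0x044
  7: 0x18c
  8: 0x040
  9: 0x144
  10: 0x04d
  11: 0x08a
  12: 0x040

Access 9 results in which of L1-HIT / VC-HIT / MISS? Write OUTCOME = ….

OUTCOME = MISS

0: 0x1b7 (blk 27, set 3) → MISS  vc=[]
1: 0x1be (blk 27, set 3) → L1-HIT  vc=[]
2: 0x1ba (blk 27, set 3) → L1-HIT  vc=[]
3: 0x1b4 (blk 27, set 3) → L1-HIT  vc=[]
4: 0x4f (blk 4, set 0) → MISS  vc=[]
5: 0x1b1 (blk 27, set 3) → L1-HIT  vc=[]
6: 0x44 (blk 4, set 0) → L1-HIT  vc=[]
7: 0x18c (blk 24, set 0) → MISS  vc=[4]
8: 0x40 (blk 4, set 0) → VC-HIT  vc=[24]
9: 0x144 (blk 20, set 0) → MISS  vc=[24, 4]
10: 0x4d (blk 4, set 0) → VC-HIT  vc=[24, 20]
11: 0x8a (blk 8, set 0) → MISS  vc=[24, 20, 4]
12: 0x40 (blk 4, set 0) → VC-HIT  vc=[24, 20, 8]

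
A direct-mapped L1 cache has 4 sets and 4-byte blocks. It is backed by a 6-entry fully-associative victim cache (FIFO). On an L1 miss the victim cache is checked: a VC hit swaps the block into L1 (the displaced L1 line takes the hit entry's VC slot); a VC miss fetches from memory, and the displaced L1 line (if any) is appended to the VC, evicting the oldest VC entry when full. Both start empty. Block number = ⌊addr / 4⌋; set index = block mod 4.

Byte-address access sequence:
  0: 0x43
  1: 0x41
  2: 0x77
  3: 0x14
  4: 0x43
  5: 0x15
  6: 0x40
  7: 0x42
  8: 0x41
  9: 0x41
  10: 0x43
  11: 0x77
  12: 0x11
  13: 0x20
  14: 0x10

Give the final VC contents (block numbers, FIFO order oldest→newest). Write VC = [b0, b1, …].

  [0] addr=0x43 blk=16 s=0: MISS | VC []
  [1] addr=0x41 blk=16 s=0: L1-HIT | VC []
  [2] addr=0x77 blk=29 s=1: MISS | VC []
  [3] addr=0x14 blk=5 s=1: MISS | VC [29]
  [4] addr=0x43 blk=16 s=0: L1-HIT | VC [29]
  [5] addr=0x15 blk=5 s=1: L1-HIT | VC [29]
  [6] addr=0x40 blk=16 s=0: L1-HIT | VC [29]
  [7] addr=0x42 blk=16 s=0: L1-HIT | VC [29]
  [8] addr=0x41 blk=16 s=0: L1-HIT | VC [29]
  [9] addr=0x41 blk=16 s=0: L1-HIT | VC [29]
  [10] addr=0x43 blk=16 s=0: L1-HIT | VC [29]
  [11] addr=0x77 blk=29 s=1: VC-HIT | VC [5]
  [12] addr=0x11 blk=4 s=0: MISS | VC [5, 16]
  [13] addr=0x20 blk=8 s=0: MISS | VC [5, 16, 4]
  [14] addr=0x10 blk=4 s=0: VC-HIT | VC [5, 16, 8]

VC = [5, 16, 8]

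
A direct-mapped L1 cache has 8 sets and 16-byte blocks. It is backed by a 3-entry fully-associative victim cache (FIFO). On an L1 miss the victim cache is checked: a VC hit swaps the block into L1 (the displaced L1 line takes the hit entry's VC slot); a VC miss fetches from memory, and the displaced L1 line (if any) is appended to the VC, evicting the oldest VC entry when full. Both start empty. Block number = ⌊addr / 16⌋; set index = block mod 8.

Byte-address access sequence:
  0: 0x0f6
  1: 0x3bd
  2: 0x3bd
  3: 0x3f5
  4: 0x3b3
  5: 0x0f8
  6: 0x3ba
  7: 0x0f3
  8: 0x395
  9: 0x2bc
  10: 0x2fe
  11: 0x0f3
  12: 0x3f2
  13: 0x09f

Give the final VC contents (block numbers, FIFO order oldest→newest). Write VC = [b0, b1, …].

VC = [59, 47, 57]

0: 0xf6 (blk 15, set 7) → MISS  vc=[]
1: 0x3bd (blk 59, set 3) → MISS  vc=[]
2: 0x3bd (blk 59, set 3) → L1-HIT  vc=[]
3: 0x3f5 (blk 63, set 7) → MISS  vc=[15]
4: 0x3b3 (blk 59, set 3) → L1-HIT  vc=[15]
5: 0xf8 (blk 15, set 7) → VC-HIT  vc=[63]
6: 0x3ba (blk 59, set 3) → L1-HIT  vc=[63]
7: 0xf3 (blk 15, set 7) → L1-HIT  vc=[63]
8: 0x395 (blk 57, set 1) → MISS  vc=[63]
9: 0x2bc (blk 43, set 3) → MISS  vc=[63, 59]
10: 0x2fe (blk 47, set 7) → MISS  vc=[63, 59, 15]
11: 0xf3 (blk 15, set 7) → VC-HIT  vc=[63, 59, 47]
12: 0x3f2 (blk 63, set 7) → VC-HIT  vc=[15, 59, 47]
13: 0x9f (blk 9, set 1) → MISS  vc=[59, 47, 57]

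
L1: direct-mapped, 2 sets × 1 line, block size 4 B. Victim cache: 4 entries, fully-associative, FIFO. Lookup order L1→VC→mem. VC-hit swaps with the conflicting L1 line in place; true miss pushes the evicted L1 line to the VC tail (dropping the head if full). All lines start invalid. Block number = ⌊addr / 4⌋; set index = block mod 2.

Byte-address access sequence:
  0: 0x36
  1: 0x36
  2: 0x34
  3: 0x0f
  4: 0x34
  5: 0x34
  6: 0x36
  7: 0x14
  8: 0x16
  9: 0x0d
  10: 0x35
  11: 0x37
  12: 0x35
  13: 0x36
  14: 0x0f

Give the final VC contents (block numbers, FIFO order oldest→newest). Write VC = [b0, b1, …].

0: 0x36 (blk 13, set 1) → MISS  vc=[]
1: 0x36 (blk 13, set 1) → L1-HIT  vc=[]
2: 0x34 (blk 13, set 1) → L1-HIT  vc=[]
3: 0xf (blk 3, set 1) → MISS  vc=[13]
4: 0x34 (blk 13, set 1) → VC-HIT  vc=[3]
5: 0x34 (blk 13, set 1) → L1-HIT  vc=[3]
6: 0x36 (blk 13, set 1) → L1-HIT  vc=[3]
7: 0x14 (blk 5, set 1) → MISS  vc=[3, 13]
8: 0x16 (blk 5, set 1) → L1-HIT  vc=[3, 13]
9: 0xd (blk 3, set 1) → VC-HIT  vc=[5, 13]
10: 0x35 (blk 13, set 1) → VC-HIT  vc=[5, 3]
11: 0x37 (blk 13, set 1) → L1-HIT  vc=[5, 3]
12: 0x35 (blk 13, set 1) → L1-HIT  vc=[5, 3]
13: 0x36 (blk 13, set 1) → L1-HIT  vc=[5, 3]
14: 0xf (blk 3, set 1) → VC-HIT  vc=[5, 13]

VC = [5, 13]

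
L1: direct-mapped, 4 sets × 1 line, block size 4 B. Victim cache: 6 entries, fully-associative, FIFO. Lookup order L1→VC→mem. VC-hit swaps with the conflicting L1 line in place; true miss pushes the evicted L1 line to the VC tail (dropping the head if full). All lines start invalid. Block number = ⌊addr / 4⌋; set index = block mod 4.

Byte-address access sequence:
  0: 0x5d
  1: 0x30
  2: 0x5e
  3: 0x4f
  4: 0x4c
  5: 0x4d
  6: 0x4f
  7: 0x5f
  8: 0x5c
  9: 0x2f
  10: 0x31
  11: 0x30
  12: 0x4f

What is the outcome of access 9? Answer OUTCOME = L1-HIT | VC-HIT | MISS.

OUTCOME = MISS

0: 0x5d (blk 23, set 3) → MISS  vc=[]
1: 0x30 (blk 12, set 0) → MISS  vc=[]
2: 0x5e (blk 23, set 3) → L1-HIT  vc=[]
3: 0x4f (blk 19, set 3) → MISS  vc=[23]
4: 0x4c (blk 19, set 3) → L1-HIT  vc=[23]
5: 0x4d (blk 19, set 3) → L1-HIT  vc=[23]
6: 0x4f (blk 19, set 3) → L1-HIT  vc=[23]
7: 0x5f (blk 23, set 3) → VC-HIT  vc=[19]
8: 0x5c (blk 23, set 3) → L1-HIT  vc=[19]
9: 0x2f (blk 11, set 3) → MISS  vc=[19, 23]
10: 0x31 (blk 12, set 0) → L1-HIT  vc=[19, 23]
11: 0x30 (blk 12, set 0) → L1-HIT  vc=[19, 23]
12: 0x4f (blk 19, set 3) → VC-HIT  vc=[11, 23]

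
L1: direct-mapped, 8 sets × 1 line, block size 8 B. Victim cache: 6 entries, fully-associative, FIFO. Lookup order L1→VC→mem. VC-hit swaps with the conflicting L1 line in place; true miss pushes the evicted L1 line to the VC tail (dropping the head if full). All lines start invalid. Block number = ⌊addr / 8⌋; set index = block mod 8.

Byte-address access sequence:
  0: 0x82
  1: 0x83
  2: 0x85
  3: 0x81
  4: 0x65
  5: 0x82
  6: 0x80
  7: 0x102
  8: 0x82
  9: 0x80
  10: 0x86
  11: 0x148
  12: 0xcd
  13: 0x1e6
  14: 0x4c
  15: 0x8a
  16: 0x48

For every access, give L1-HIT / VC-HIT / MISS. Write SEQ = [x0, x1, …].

SEQ = [MISS, L1-HIT, L1-HIT, L1-HIT, MISS, L1-HIT, L1-HIT, MISS, VC-HIT, L1-HIT, L1-HIT, MISS, MISS, MISS, MISS, MISS, VC-HIT]

  [0] addr=0x82 blk=16 s=0: MISS | VC []
  [1] addr=0x83 blk=16 s=0: L1-HIT | VC []
  [2] addr=0x85 blk=16 s=0: L1-HIT | VC []
  [3] addr=0x81 blk=16 s=0: L1-HIT | VC []
  [4] addr=0x65 blk=12 s=4: MISS | VC []
  [5] addr=0x82 blk=16 s=0: L1-HIT | VC []
  [6] addr=0x80 blk=16 s=0: L1-HIT | VC []
  [7] addr=0x102 blk=32 s=0: MISS | VC [16]
  [8] addr=0x82 blk=16 s=0: VC-HIT | VC [32]
  [9] addr=0x80 blk=16 s=0: L1-HIT | VC [32]
  [10] addr=0x86 blk=16 s=0: L1-HIT | VC [32]
  [11] addr=0x148 blk=41 s=1: MISS | VC [32]
  [12] addr=0xcd blk=25 s=1: MISS | VC [32, 41]
  [13] addr=0x1e6 blk=60 s=4: MISS | VC [32, 41, 12]
  [14] addr=0x4c blk=9 s=1: MISS | VC [32, 41, 12, 25]
  [15] addr=0x8a blk=17 s=1: MISS | VC [32, 41, 12, 25, 9]
  [16] addr=0x48 blk=9 s=1: VC-HIT | VC [32, 41, 12, 25, 17]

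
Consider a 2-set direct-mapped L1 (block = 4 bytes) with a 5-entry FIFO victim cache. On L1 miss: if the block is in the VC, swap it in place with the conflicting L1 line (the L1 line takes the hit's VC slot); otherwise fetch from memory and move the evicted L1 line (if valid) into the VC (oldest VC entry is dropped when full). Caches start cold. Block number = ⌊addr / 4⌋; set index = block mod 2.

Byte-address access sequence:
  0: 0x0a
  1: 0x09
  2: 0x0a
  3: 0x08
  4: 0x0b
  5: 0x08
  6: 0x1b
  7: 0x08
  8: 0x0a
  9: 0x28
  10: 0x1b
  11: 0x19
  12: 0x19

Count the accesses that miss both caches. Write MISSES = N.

  [0] addr=0xa blk=2 s=0: MISS | VC []
  [1] addr=0x9 blk=2 s=0: L1-HIT | VC []
  [2] addr=0xa blk=2 s=0: L1-HIT | VC []
  [3] addr=0x8 blk=2 s=0: L1-HIT | VC []
  [4] addr=0xb blk=2 s=0: L1-HIT | VC []
  [5] addr=0x8 blk=2 s=0: L1-HIT | VC []
  [6] addr=0x1b blk=6 s=0: MISS | VC [2]
  [7] addr=0x8 blk=2 s=0: VC-HIT | VC [6]
  [8] addr=0xa blk=2 s=0: L1-HIT | VC [6]
  [9] addr=0x28 blk=10 s=0: MISS | VC [6, 2]
  [10] addr=0x1b blk=6 s=0: VC-HIT | VC [10, 2]
  [11] addr=0x19 blk=6 s=0: L1-HIT | VC [10, 2]
  [12] addr=0x19 blk=6 s=0: L1-HIT | VC [10, 2]

MISSES = 3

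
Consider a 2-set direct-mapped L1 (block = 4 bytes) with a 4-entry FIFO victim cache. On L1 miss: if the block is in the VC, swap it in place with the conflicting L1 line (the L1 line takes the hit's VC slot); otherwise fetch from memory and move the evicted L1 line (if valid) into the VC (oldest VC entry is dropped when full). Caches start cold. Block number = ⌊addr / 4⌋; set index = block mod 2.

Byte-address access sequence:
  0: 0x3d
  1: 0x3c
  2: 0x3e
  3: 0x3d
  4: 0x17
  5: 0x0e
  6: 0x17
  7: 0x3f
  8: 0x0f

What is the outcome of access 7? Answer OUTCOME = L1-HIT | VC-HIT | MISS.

0: 0x3d (blk 15, set 1) → MISS  vc=[]
1: 0x3c (blk 15, set 1) → L1-HIT  vc=[]
2: 0x3e (blk 15, set 1) → L1-HIT  vc=[]
3: 0x3d (blk 15, set 1) → L1-HIT  vc=[]
4: 0x17 (blk 5, set 1) → MISS  vc=[15]
5: 0xe (blk 3, set 1) → MISS  vc=[15, 5]
6: 0x17 (blk 5, set 1) → VC-HIT  vc=[15, 3]
7: 0x3f (blk 15, set 1) → VC-HIT  vc=[5, 3]
8: 0xf (blk 3, set 1) → VC-HIT  vc=[5, 15]

OUTCOME = VC-HIT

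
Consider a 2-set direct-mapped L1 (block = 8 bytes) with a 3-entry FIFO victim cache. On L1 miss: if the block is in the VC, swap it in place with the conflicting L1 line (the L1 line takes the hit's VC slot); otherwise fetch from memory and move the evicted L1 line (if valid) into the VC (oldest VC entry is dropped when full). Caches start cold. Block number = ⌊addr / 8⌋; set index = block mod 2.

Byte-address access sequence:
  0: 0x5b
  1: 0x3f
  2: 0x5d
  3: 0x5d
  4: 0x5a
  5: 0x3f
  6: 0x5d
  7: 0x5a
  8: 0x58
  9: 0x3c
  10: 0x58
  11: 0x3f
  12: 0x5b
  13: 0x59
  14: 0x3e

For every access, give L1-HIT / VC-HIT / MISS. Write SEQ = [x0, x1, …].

SEQ = [MISS, MISS, VC-HIT, L1-HIT, L1-HIT, VC-HIT, VC-HIT, L1-HIT, L1-HIT, VC-HIT, VC-HIT, VC-HIT, VC-HIT, L1-HIT, VC-HIT]

0: 0x5b (blk 11, set 1) → MISS  vc=[]
1: 0x3f (blk 7, set 1) → MISS  vc=[11]
2: 0x5d (blk 11, set 1) → VC-HIT  vc=[7]
3: 0x5d (blk 11, set 1) → L1-HIT  vc=[7]
4: 0x5a (blk 11, set 1) → L1-HIT  vc=[7]
5: 0x3f (blk 7, set 1) → VC-HIT  vc=[11]
6: 0x5d (blk 11, set 1) → VC-HIT  vc=[7]
7: 0x5a (blk 11, set 1) → L1-HIT  vc=[7]
8: 0x58 (blk 11, set 1) → L1-HIT  vc=[7]
9: 0x3c (blk 7, set 1) → VC-HIT  vc=[11]
10: 0x58 (blk 11, set 1) → VC-HIT  vc=[7]
11: 0x3f (blk 7, set 1) → VC-HIT  vc=[11]
12: 0x5b (blk 11, set 1) → VC-HIT  vc=[7]
13: 0x59 (blk 11, set 1) → L1-HIT  vc=[7]
14: 0x3e (blk 7, set 1) → VC-HIT  vc=[11]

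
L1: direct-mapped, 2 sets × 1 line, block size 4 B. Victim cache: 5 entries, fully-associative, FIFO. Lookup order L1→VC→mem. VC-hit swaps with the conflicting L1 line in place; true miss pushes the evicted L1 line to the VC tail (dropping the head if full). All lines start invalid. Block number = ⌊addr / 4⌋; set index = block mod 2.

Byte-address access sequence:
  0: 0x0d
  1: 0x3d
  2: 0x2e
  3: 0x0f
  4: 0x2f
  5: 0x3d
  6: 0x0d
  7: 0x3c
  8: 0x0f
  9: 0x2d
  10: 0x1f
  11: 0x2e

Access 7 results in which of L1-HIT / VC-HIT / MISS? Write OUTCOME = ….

OUTCOME = VC-HIT

0: 0xd (blk 3, set 1) → MISS  vc=[]
1: 0x3d (blk 15, set 1) → MISS  vc=[3]
2: 0x2e (blk 11, set 1) → MISS  vc=[3, 15]
3: 0xf (blk 3, set 1) → VC-HIT  vc=[11, 15]
4: 0x2f (blk 11, set 1) → VC-HIT  vc=[3, 15]
5: 0x3d (blk 15, set 1) → VC-HIT  vc=[3, 11]
6: 0xd (blk 3, set 1) → VC-HIT  vc=[15, 11]
7: 0x3c (blk 15, set 1) → VC-HIT  vc=[3, 11]
8: 0xf (blk 3, set 1) → VC-HIT  vc=[15, 11]
9: 0x2d (blk 11, set 1) → VC-HIT  vc=[15, 3]
10: 0x1f (blk 7, set 1) → MISS  vc=[15, 3, 11]
11: 0x2e (blk 11, set 1) → VC-HIT  vc=[15, 3, 7]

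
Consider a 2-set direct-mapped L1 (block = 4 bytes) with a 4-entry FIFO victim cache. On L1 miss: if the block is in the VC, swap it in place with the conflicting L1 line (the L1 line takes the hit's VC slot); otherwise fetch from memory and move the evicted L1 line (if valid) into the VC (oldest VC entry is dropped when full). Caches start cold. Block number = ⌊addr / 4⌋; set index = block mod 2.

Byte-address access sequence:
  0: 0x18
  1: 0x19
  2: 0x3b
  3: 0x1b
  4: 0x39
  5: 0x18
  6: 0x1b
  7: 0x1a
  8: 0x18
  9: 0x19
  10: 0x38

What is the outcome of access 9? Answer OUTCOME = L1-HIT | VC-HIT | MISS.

0: 0x18 (blk 6, set 0) → MISS  vc=[]
1: 0x19 (blk 6, set 0) → L1-HIT  vc=[]
2: 0x3b (blk 14, set 0) → MISS  vc=[6]
3: 0x1b (blk 6, set 0) → VC-HIT  vc=[14]
4: 0x39 (blk 14, set 0) → VC-HIT  vc=[6]
5: 0x18 (blk 6, set 0) → VC-HIT  vc=[14]
6: 0x1b (blk 6, set 0) → L1-HIT  vc=[14]
7: 0x1a (blk 6, set 0) → L1-HIT  vc=[14]
8: 0x18 (blk 6, set 0) → L1-HIT  vc=[14]
9: 0x19 (blk 6, set 0) → L1-HIT  vc=[14]
10: 0x38 (blk 14, set 0) → VC-HIT  vc=[6]

OUTCOME = L1-HIT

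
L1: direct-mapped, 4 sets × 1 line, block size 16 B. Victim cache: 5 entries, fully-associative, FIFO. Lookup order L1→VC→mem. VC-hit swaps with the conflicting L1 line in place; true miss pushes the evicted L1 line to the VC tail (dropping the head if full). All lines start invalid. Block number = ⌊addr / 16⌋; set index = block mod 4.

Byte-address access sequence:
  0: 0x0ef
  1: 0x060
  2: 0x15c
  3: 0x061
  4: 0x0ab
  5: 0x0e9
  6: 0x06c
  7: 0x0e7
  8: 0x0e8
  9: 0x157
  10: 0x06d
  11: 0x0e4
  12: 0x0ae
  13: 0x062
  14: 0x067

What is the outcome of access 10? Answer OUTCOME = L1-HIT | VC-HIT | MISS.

0: 0xef (blk 14, set 2) → MISS  vc=[]
1: 0x60 (blk 6, set 2) → MISS  vc=[14]
2: 0x15c (blk 21, set 1) → MISS  vc=[14]
3: 0x61 (blk 6, set 2) → L1-HIT  vc=[14]
4: 0xab (blk 10, set 2) → MISS  vc=[14, 6]
5: 0xe9 (blk 14, set 2) → VC-HIT  vc=[10, 6]
6: 0x6c (blk 6, set 2) → VC-HIT  vc=[10, 14]
7: 0xe7 (blk 14, set 2) → VC-HIT  vc=[10, 6]
8: 0xe8 (blk 14, set 2) → L1-HIT  vc=[10, 6]
9: 0x157 (blk 21, set 1) → L1-HIT  vc=[10, 6]
10: 0x6d (blk 6, set 2) → VC-HIT  vc=[10, 14]
11: 0xe4 (blk 14, set 2) → VC-HIT  vc=[10, 6]
12: 0xae (blk 10, set 2) → VC-HIT  vc=[14, 6]
13: 0x62 (blk 6, set 2) → VC-HIT  vc=[14, 10]
14: 0x67 (blk 6, set 2) → L1-HIT  vc=[14, 10]

OUTCOME = VC-HIT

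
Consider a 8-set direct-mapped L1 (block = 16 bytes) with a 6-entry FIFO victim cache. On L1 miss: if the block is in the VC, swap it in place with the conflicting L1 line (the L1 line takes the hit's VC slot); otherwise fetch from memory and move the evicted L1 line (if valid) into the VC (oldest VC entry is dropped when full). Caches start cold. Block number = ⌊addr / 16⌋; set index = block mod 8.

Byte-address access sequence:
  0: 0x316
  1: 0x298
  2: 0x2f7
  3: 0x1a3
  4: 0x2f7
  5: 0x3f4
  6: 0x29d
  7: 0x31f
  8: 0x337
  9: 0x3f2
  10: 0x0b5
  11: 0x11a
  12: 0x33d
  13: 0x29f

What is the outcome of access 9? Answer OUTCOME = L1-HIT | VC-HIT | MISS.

OUTCOME = L1-HIT

#0 0x316→b49/s1 MISS; vc=[]
#1 0x298→b41/s1 MISS; vc=[49]
#2 0x2f7→b47/s7 MISS; vc=[49]
#3 0x1a3→b26/s2 MISS; vc=[49]
#4 0x2f7→b47/s7 L1-HIT; vc=[49]
#5 0x3f4→b63/s7 MISS; vc=[49,47]
#6 0x29d→b41/s1 L1-HIT; vc=[49,47]
#7 0x31f→b49/s1 VC-HIT; vc=[41,47]
#8 0x337→b51/s3 MISS; vc=[41,47]
#9 0x3f2→b63/s7 L1-HIT; vc=[41,47]
#10 0xb5→b11/s3 MISS; vc=[41,47,51]
#11 0x11a→b17/s1 MISS; vc=[41,47,51,49]
#12 0x33d→b51/s3 VC-HIT; vc=[41,47,11,49]
#13 0x29f→b41/s1 VC-HIT; vc=[17,47,11,49]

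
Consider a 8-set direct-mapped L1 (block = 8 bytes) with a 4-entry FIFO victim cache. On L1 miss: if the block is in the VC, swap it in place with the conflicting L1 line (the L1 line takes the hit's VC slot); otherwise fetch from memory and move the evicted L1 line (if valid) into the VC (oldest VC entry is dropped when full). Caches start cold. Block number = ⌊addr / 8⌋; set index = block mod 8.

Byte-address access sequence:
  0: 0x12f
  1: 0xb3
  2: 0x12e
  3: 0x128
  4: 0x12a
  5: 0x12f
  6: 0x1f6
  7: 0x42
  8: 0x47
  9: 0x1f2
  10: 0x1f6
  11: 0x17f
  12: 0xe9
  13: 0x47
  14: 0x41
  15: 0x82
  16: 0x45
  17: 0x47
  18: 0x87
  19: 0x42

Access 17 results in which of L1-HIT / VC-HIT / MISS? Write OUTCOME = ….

OUTCOME = L1-HIT

#0 0x12f→b37/s5 MISS; vc=[]
#1 0xb3→b22/s6 MISS; vc=[]
#2 0x12e→b37/s5 L1-HIT; vc=[]
#3 0x128→b37/s5 L1-HIT; vc=[]
#4 0x12a→b37/s5 L1-HIT; vc=[]
#5 0x12f→b37/s5 L1-HIT; vc=[]
#6 0x1f6→b62/s6 MISS; vc=[22]
#7 0x42→b8/s0 MISS; vc=[22]
#8 0x47→b8/s0 L1-HIT; vc=[22]
#9 0x1f2→b62/s6 L1-HIT; vc=[22]
#10 0x1f6→b62/s6 L1-HIT; vc=[22]
#11 0x17f→b47/s7 MISS; vc=[22]
#12 0xe9→b29/s5 MISS; vc=[22,37]
#13 0x47→b8/s0 L1-HIT; vc=[22,37]
#14 0x41→b8/s0 L1-HIT; vc=[22,37]
#15 0x82→b16/s0 MISS; vc=[22,37,8]
#16 0x45→b8/s0 VC-HIT; vc=[22,37,16]
#17 0x47→b8/s0 L1-HIT; vc=[22,37,16]
#18 0x87→b16/s0 VC-HIT; vc=[22,37,8]
#19 0x42→b8/s0 VC-HIT; vc=[22,37,16]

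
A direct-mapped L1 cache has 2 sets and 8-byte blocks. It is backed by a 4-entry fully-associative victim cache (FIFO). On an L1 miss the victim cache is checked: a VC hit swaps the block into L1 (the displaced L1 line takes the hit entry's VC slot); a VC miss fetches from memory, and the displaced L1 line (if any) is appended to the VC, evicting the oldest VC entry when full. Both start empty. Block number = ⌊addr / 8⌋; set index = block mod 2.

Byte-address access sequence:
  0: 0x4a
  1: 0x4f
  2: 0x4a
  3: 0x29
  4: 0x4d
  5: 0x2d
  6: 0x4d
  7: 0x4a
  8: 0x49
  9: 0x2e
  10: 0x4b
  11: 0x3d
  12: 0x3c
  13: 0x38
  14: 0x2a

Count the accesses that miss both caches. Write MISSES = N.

MISSES = 3

#0 0x4a→b9/s1 MISS; vc=[]
#1 0x4f→b9/s1 L1-HIT; vc=[]
#2 0x4a→b9/s1 L1-HIT; vc=[]
#3 0x29→b5/s1 MISS; vc=[9]
#4 0x4d→b9/s1 VC-HIT; vc=[5]
#5 0x2d→b5/s1 VC-HIT; vc=[9]
#6 0x4d→b9/s1 VC-HIT; vc=[5]
#7 0x4a→b9/s1 L1-HIT; vc=[5]
#8 0x49→b9/s1 L1-HIT; vc=[5]
#9 0x2e→b5/s1 VC-HIT; vc=[9]
#10 0x4b→b9/s1 VC-HIT; vc=[5]
#11 0x3d→b7/s1 MISS; vc=[5,9]
#12 0x3c→b7/s1 L1-HIT; vc=[5,9]
#13 0x38→b7/s1 L1-HIT; vc=[5,9]
#14 0x2a→b5/s1 VC-HIT; vc=[7,9]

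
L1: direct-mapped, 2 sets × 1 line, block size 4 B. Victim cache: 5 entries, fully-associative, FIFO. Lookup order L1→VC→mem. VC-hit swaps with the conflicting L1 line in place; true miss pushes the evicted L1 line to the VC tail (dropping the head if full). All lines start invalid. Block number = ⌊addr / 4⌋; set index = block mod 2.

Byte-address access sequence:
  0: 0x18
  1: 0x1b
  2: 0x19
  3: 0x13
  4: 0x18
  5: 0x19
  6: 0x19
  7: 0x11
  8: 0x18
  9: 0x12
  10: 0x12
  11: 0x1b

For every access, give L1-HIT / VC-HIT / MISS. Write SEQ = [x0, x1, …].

SEQ = [MISS, L1-HIT, L1-HIT, MISS, VC-HIT, L1-HIT, L1-HIT, VC-HIT, VC-HIT, VC-HIT, L1-HIT, VC-HIT]

0: 0x18 (blk 6, set 0) → MISS  vc=[]
1: 0x1b (blk 6, set 0) → L1-HIT  vc=[]
2: 0x19 (blk 6, set 0) → L1-HIT  vc=[]
3: 0x13 (blk 4, set 0) → MISS  vc=[6]
4: 0x18 (blk 6, set 0) → VC-HIT  vc=[4]
5: 0x19 (blk 6, set 0) → L1-HIT  vc=[4]
6: 0x19 (blk 6, set 0) → L1-HIT  vc=[4]
7: 0x11 (blk 4, set 0) → VC-HIT  vc=[6]
8: 0x18 (blk 6, set 0) → VC-HIT  vc=[4]
9: 0x12 (blk 4, set 0) → VC-HIT  vc=[6]
10: 0x12 (blk 4, set 0) → L1-HIT  vc=[6]
11: 0x1b (blk 6, set 0) → VC-HIT  vc=[4]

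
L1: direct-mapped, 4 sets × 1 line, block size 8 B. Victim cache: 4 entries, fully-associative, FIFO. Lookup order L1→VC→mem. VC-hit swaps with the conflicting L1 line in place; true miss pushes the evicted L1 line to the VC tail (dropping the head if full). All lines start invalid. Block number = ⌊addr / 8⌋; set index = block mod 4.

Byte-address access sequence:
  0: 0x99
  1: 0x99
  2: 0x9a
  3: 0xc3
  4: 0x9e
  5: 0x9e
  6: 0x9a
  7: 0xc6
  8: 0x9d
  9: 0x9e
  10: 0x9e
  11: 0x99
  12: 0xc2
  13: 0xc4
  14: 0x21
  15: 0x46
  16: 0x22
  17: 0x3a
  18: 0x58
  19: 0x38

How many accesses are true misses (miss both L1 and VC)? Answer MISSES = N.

  [0] addr=0x99 blk=19 s=3: MISS | VC []
  [1] addr=0x99 blk=19 s=3: L1-HIT | VC []
  [2] addr=0x9a blk=19 s=3: L1-HIT | VC []
  [3] addr=0xc3 blk=24 s=0: MISS | VC []
  [4] addr=0x9e blk=19 s=3: L1-HIT | VC []
  [5] addr=0x9e blk=19 s=3: L1-HIT | VC []
  [6] addr=0x9a blk=19 s=3: L1-HIT | VC []
  [7] addr=0xc6 blk=24 s=0: L1-HIT | VC []
  [8] addr=0x9d blk=19 s=3: L1-HIT | VC []
  [9] addr=0x9e blk=19 s=3: L1-HIT | VC []
  [10] addr=0x9e blk=19 s=3: L1-HIT | VC []
  [11] addr=0x99 blk=19 s=3: L1-HIT | VC []
  [12] addr=0xc2 blk=24 s=0: L1-HIT | VC []
  [13] addr=0xc4 blk=24 s=0: L1-HIT | VC []
  [14] addr=0x21 blk=4 s=0: MISS | VC [24]
  [15] addr=0x46 blk=8 s=0: MISS | VC [24, 4]
  [16] addr=0x22 blk=4 s=0: VC-HIT | VC [24, 8]
  [17] addr=0x3a blk=7 s=3: MISS | VC [24, 8, 19]
  [18] addr=0x58 blk=11 s=3: MISS | VC [24, 8, 19, 7]
  [19] addr=0x38 blk=7 s=3: VC-HIT | VC [24, 8, 19, 11]

MISSES = 6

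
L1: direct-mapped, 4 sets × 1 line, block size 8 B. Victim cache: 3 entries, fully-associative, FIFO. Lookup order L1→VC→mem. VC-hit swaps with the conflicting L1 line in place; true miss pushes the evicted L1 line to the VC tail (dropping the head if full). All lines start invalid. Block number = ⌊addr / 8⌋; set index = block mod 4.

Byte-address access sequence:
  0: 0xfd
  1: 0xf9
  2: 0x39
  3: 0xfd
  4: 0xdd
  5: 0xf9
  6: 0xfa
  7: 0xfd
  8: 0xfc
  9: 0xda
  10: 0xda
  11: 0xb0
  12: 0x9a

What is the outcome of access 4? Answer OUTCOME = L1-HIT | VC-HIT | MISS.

OUTCOME = MISS

  [0] addr=0xfd blk=31 s=3: MISS | VC []
  [1] addr=0xf9 blk=31 s=3: L1-HIT | VC []
  [2] addr=0x39 blk=7 s=3: MISS | VC [31]
  [3] addr=0xfd blk=31 s=3: VC-HIT | VC [7]
  [4] addr=0xdd blk=27 s=3: MISS | VC [7, 31]
  [5] addr=0xf9 blk=31 s=3: VC-HIT | VC [7, 27]
  [6] addr=0xfa blk=31 s=3: L1-HIT | VC [7, 27]
  [7] addr=0xfd blk=31 s=3: L1-HIT | VC [7, 27]
  [8] addr=0xfc blk=31 s=3: L1-HIT | VC [7, 27]
  [9] addr=0xda blk=27 s=3: VC-HIT | VC [7, 31]
  [10] addr=0xda blk=27 s=3: L1-HIT | VC [7, 31]
  [11] addr=0xb0 blk=22 s=2: MISS | VC [7, 31]
  [12] addr=0x9a blk=19 s=3: MISS | VC [7, 31, 27]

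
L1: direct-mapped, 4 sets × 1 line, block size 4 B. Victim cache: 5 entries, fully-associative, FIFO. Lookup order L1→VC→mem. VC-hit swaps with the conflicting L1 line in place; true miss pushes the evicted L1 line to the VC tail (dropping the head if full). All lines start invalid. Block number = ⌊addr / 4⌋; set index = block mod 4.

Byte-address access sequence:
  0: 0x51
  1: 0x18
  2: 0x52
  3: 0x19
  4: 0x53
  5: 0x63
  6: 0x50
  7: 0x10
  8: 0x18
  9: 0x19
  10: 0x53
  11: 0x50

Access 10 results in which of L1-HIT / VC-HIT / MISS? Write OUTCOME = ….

0: 0x51 (blk 20, set 0) → MISS  vc=[]
1: 0x18 (blk 6, set 2) → MISS  vc=[]
2: 0x52 (blk 20, set 0) → L1-HIT  vc=[]
3: 0x19 (blk 6, set 2) → L1-HIT  vc=[]
4: 0x53 (blk 20, set 0) → L1-HIT  vc=[]
5: 0x63 (blk 24, set 0) → MISS  vc=[20]
6: 0x50 (blk 20, set 0) → VC-HIT  vc=[24]
7: 0x10 (blk 4, set 0) → MISS  vc=[24, 20]
8: 0x18 (blk 6, set 2) → L1-HIT  vc=[24, 20]
9: 0x19 (blk 6, set 2) → L1-HIT  vc=[24, 20]
10: 0x53 (blk 20, set 0) → VC-HIT  vc=[24, 4]
11: 0x50 (blk 20, set 0) → L1-HIT  vc=[24, 4]

OUTCOME = VC-HIT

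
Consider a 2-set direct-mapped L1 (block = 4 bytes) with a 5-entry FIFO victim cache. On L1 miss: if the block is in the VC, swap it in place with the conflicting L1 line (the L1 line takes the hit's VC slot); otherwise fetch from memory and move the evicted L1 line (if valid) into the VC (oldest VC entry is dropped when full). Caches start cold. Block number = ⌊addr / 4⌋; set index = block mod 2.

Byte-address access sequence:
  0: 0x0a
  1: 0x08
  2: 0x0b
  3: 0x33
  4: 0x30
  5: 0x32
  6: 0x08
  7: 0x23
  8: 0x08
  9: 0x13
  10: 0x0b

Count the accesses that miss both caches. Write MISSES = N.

  [0] addr=0xa blk=2 s=0: MISS | VC []
  [1] addr=0x8 blk=2 s=0: L1-HIT | VC []
  [2] addr=0xb blk=2 s=0: L1-HIT | VC []
  [3] addr=0x33 blk=12 s=0: MISS | VC [2]
  [4] addr=0x30 blk=12 s=0: L1-HIT | VC [2]
  [5] addr=0x32 blk=12 s=0: L1-HIT | VC [2]
  [6] addr=0x8 blk=2 s=0: VC-HIT | VC [12]
  [7] addr=0x23 blk=8 s=0: MISS | VC [12, 2]
  [8] addr=0x8 blk=2 s=0: VC-HIT | VC [12, 8]
  [9] addr=0x13 blk=4 s=0: MISS | VC [12, 8, 2]
  [10] addr=0xb blk=2 s=0: VC-HIT | VC [12, 8, 4]

MISSES = 4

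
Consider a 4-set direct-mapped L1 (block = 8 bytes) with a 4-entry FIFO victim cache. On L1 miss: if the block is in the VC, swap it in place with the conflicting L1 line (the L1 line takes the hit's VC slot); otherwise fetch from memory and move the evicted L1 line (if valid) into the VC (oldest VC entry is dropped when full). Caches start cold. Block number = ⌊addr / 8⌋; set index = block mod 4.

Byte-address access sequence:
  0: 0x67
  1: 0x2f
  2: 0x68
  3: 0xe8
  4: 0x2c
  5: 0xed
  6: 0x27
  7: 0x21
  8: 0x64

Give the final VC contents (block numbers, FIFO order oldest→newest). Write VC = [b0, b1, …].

#0 0x67→b12/s0 MISS; vc=[]
#1 0x2f→b5/s1 MISS; vc=[]
#2 0x68→b13/s1 MISS; vc=[5]
#3 0xe8→b29/s1 MISS; vc=[5,13]
#4 0x2c→b5/s1 VC-HIT; vc=[29,13]
#5 0xed→b29/s1 VC-HIT; vc=[5,13]
#6 0x27→b4/s0 MISS; vc=[5,13,12]
#7 0x21→b4/s0 L1-HIT; vc=[5,13,12]
#8 0x64→b12/s0 VC-HIT; vc=[5,13,4]

VC = [5, 13, 4]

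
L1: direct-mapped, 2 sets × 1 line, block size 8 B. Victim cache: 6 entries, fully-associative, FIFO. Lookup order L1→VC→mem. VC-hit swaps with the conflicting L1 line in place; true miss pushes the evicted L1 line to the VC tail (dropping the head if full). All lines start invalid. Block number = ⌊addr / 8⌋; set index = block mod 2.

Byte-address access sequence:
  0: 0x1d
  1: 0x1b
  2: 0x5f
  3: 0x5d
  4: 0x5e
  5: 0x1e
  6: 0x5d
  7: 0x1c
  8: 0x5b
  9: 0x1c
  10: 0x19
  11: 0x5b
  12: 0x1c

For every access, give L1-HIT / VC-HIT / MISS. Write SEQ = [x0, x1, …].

SEQ = [MISS, L1-HIT, MISS, L1-HIT, L1-HIT, VC-HIT, VC-HIT, VC-HIT, VC-HIT, VC-HIT, L1-HIT, VC-HIT, VC-HIT]

#0 0x1d→b3/s1 MISS; vc=[]
#1 0x1b→b3/s1 L1-HIT; vc=[]
#2 0x5f→b11/s1 MISS; vc=[3]
#3 0x5d→b11/s1 L1-HIT; vc=[3]
#4 0x5e→b11/s1 L1-HIT; vc=[3]
#5 0x1e→b3/s1 VC-HIT; vc=[11]
#6 0x5d→b11/s1 VC-HIT; vc=[3]
#7 0x1c→b3/s1 VC-HIT; vc=[11]
#8 0x5b→b11/s1 VC-HIT; vc=[3]
#9 0x1c→b3/s1 VC-HIT; vc=[11]
#10 0x19→b3/s1 L1-HIT; vc=[11]
#11 0x5b→b11/s1 VC-HIT; vc=[3]
#12 0x1c→b3/s1 VC-HIT; vc=[11]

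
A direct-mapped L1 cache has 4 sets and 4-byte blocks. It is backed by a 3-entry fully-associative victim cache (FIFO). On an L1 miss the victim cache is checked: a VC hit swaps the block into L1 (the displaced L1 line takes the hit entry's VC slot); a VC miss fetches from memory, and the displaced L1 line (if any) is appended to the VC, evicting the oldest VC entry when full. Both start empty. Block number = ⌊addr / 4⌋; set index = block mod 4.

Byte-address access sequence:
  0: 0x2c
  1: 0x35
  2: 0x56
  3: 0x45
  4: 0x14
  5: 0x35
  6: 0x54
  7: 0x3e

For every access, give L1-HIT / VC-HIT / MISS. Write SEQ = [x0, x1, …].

  [0] addr=0x2c blk=11 s=3: MISS | VC []
  [1] addr=0x35 blk=13 s=1: MISS | VC []
  [2] addr=0x56 blk=21 s=1: MISS | VC [13]
  [3] addr=0x45 blk=17 s=1: MISS | VC [13, 21]
  [4] addr=0x14 blk=5 s=1: MISS | VC [13, 21, 17]
  [5] addr=0x35 blk=13 s=1: VC-HIT | VC [5, 21, 17]
  [6] addr=0x54 blk=21 s=1: VC-HIT | VC [5, 13, 17]
  [7] addr=0x3e blk=15 s=3: MISS | VC [13, 17, 11]

SEQ = [MISS, MISS, MISS, MISS, MISS, VC-HIT, VC-HIT, MISS]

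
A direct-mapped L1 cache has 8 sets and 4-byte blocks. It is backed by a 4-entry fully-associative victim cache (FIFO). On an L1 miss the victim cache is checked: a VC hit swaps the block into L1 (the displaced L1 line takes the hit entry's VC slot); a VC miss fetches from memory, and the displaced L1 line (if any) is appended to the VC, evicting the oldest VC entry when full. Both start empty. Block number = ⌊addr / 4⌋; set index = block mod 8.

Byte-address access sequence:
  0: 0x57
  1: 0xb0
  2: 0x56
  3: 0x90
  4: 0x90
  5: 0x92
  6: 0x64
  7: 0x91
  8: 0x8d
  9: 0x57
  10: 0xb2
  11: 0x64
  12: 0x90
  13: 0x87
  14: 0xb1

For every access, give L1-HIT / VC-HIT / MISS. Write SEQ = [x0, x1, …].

#0 0x57→b21/s5 MISS; vc=[]
#1 0xb0→b44/s4 MISS; vc=[]
#2 0x56→b21/s5 L1-HIT; vc=[]
#3 0x90→b36/s4 MISS; vc=[44]
#4 0x90→b36/s4 L1-HIT; vc=[44]
#5 0x92→b36/s4 L1-HIT; vc=[44]
#6 0x64→b25/s1 MISS; vc=[44]
#7 0x91→b36/s4 L1-HIT; vc=[44]
#8 0x8d→b35/s3 MISS; vc=[44]
#9 0x57→b21/s5 L1-HIT; vc=[44]
#10 0xb2→b44/s4 VC-HIT; vc=[36]
#11 0x64→b25/s1 L1-HIT; vc=[36]
#12 0x90→b36/s4 VC-HIT; vc=[44]
#13 0x87→b33/s1 MISS; vc=[44,25]
#14 0xb1→b44/s4 VC-HIT; vc=[36,25]

SEQ = [MISS, MISS, L1-HIT, MISS, L1-HIT, L1-HIT, MISS, L1-HIT, MISS, L1-HIT, VC-HIT, L1-HIT, VC-HIT, MISS, VC-HIT]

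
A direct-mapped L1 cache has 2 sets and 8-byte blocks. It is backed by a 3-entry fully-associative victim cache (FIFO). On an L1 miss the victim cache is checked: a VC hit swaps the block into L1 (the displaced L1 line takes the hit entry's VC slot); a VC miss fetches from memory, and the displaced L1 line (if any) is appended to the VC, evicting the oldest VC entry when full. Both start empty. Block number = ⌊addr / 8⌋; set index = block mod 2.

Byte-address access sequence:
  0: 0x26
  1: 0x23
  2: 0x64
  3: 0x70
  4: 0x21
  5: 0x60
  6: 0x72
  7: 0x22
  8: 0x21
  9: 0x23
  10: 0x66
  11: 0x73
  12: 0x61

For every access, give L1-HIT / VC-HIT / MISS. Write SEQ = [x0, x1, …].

#0 0x26→b4/s0 MISS; vc=[]
#1 0x23→b4/s0 L1-HIT; vc=[]
#2 0x64→b12/s0 MISS; vc=[4]
#3 0x70→b14/s0 MISS; vc=[4,12]
#4 0x21→b4/s0 VC-HIT; vc=[14,12]
#5 0x60→b12/s0 VC-HIT; vc=[14,4]
#6 0x72→b14/s0 VC-HIT; vc=[12,4]
#7 0x22→b4/s0 VC-HIT; vc=[12,14]
#8 0x21→b4/s0 L1-HIT; vc=[12,14]
#9 0x23→b4/s0 L1-HIT; vc=[12,14]
#10 0x66→b12/s0 VC-HIT; vc=[4,14]
#11 0x73→b14/s0 VC-HIT; vc=[4,12]
#12 0x61→b12/s0 VC-HIT; vc=[4,14]

SEQ = [MISS, L1-HIT, MISS, MISS, VC-HIT, VC-HIT, VC-HIT, VC-HIT, L1-HIT, L1-HIT, VC-HIT, VC-HIT, VC-HIT]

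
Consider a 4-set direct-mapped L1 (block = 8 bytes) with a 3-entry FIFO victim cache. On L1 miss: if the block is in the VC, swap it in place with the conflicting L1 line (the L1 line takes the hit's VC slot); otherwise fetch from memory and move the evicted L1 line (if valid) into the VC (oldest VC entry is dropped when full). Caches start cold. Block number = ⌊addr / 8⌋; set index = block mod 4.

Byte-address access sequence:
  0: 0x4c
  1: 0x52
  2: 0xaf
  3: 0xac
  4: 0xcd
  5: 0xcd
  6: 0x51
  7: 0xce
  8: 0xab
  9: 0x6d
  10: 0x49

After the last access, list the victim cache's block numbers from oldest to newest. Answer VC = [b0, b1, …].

VC = [13, 25, 21]

0: 0x4c (blk 9, set 1) → MISS  vc=[]
1: 0x52 (blk 10, set 2) → MISS  vc=[]
2: 0xaf (blk 21, set 1) → MISS  vc=[9]
3: 0xac (blk 21, set 1) → L1-HIT  vc=[9]
4: 0xcd (blk 25, set 1) → MISS  vc=[9, 21]
5: 0xcd (blk 25, set 1) → L1-HIT  vc=[9, 21]
6: 0x51 (blk 10, set 2) → L1-HIT  vc=[9, 21]
7: 0xce (blk 25, set 1) → L1-HIT  vc=[9, 21]
8: 0xab (blk 21, set 1) → VC-HIT  vc=[9, 25]
9: 0x6d (blk 13, set 1) → MISS  vc=[9, 25, 21]
10: 0x49 (blk 9, set 1) → VC-HIT  vc=[13, 25, 21]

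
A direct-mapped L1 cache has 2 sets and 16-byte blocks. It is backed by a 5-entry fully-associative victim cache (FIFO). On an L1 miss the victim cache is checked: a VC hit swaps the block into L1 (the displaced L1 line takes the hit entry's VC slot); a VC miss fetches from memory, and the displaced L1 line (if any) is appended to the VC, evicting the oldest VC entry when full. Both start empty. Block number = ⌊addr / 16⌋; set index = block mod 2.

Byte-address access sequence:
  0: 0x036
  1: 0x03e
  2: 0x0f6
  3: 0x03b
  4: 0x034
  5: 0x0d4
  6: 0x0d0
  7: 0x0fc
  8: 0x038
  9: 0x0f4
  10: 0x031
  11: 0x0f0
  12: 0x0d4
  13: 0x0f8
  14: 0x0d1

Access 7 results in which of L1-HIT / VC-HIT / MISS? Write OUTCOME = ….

OUTCOME = VC-HIT

#0 0x36→b3/s1 MISS; vc=[]
#1 0x3e→b3/s1 L1-HIT; vc=[]
#2 0xf6→b15/s1 MISS; vc=[3]
#3 0x3b→b3/s1 VC-HIT; vc=[15]
#4 0x34→b3/s1 L1-HIT; vc=[15]
#5 0xd4→b13/s1 MISS; vc=[15,3]
#6 0xd0→b13/s1 L1-HIT; vc=[15,3]
#7 0xfc→b15/s1 VC-HIT; vc=[13,3]
#8 0x38→b3/s1 VC-HIT; vc=[13,15]
#9 0xf4→b15/s1 VC-HIT; vc=[13,3]
#10 0x31→b3/s1 VC-HIT; vc=[13,15]
#11 0xf0→b15/s1 VC-HIT; vc=[13,3]
#12 0xd4→b13/s1 VC-HIT; vc=[15,3]
#13 0xf8→b15/s1 VC-HIT; vc=[13,3]
#14 0xd1→b13/s1 VC-HIT; vc=[15,3]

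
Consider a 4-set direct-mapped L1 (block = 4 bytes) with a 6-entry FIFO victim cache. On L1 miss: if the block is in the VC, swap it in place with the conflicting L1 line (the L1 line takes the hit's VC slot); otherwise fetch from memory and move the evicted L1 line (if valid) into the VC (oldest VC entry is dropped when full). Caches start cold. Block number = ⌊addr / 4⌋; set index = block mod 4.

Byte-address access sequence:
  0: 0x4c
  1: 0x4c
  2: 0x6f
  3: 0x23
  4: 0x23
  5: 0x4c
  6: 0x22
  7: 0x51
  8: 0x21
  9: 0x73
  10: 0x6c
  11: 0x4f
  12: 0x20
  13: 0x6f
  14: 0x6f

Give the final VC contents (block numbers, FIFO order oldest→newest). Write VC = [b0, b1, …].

#0 0x4c→b19/s3 MISS; vc=[]
#1 0x4c→b19/s3 L1-HIT; vc=[]
#2 0x6f→b27/s3 MISS; vc=[19]
#3 0x23→b8/s0 MISS; vc=[19]
#4 0x23→b8/s0 L1-HIT; vc=[19]
#5 0x4c→b19/s3 VC-HIT; vc=[27]
#6 0x22→b8/s0 L1-HIT; vc=[27]
#7 0x51→b20/s0 MISS; vc=[27,8]
#8 0x21→b8/s0 VC-HIT; vc=[27,20]
#9 0x73→b28/s0 MISS; vc=[27,20,8]
#10 0x6c→b27/s3 VC-HIT; vc=[19,20,8]
#11 0x4f→b19/s3 VC-HIT; vc=[27,20,8]
#12 0x20→b8/s0 VC-HIT; vc=[27,20,28]
#13 0x6f→b27/s3 VC-HIT; vc=[19,20,28]
#14 0x6f→b27/s3 L1-HIT; vc=[19,20,28]

VC = [19, 20, 28]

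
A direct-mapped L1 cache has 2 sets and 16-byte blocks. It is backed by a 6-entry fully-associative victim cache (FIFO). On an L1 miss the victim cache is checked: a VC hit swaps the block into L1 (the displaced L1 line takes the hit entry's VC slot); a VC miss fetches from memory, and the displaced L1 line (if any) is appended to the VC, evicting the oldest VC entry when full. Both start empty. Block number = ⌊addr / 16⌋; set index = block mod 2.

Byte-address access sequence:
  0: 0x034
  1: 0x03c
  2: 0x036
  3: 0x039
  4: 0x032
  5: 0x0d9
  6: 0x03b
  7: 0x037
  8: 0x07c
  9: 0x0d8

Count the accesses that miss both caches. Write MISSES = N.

MISSES = 3

0: 0x34 (blk 3, set 1) → MISS  vc=[]
1: 0x3c (blk 3, set 1) → L1-HIT  vc=[]
2: 0x36 (blk 3, set 1) → L1-HIT  vc=[]
3: 0x39 (blk 3, set 1) → L1-HIT  vc=[]
4: 0x32 (blk 3, set 1) → L1-HIT  vc=[]
5: 0xd9 (blk 13, set 1) → MISS  vc=[3]
6: 0x3b (blk 3, set 1) → VC-HIT  vc=[13]
7: 0x37 (blk 3, set 1) → L1-HIT  vc=[13]
8: 0x7c (blk 7, set 1) → MISS  vc=[13, 3]
9: 0xd8 (blk 13, set 1) → VC-HIT  vc=[7, 3]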